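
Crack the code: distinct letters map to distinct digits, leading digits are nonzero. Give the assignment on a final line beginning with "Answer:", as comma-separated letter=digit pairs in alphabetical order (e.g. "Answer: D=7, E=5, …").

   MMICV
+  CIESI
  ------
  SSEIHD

Step 1. [S] S is the leading digit of a 6-digit sum of two 5-digit numbers; the final carry is exactly 1 ⇒ S=1.
Step 2. [col 1: V + I ≡ D (mod 10)] no forcing yet in column 1 (carry-in 0); I=5 is free and consistent — try it, so I=5.
Step 3. [col 1: V + I ≡ D (mod 10)] no forcing yet in column 1 (carry-in 0); D=2 is free and consistent — try it ⇒ D=2.
Step 4. [col 1: V + I ≡ D (mod 10)] in column 1 we have V+I≡D with carry-in 0; given I=5, D=2 and digits 1,2,5 already taken and all letters distinct, that pins V to 7. So V=7.
Step 5. [col 2: C + S ≡ H (mod 10)] C=8 is one option consistent with column 2 (C + S ≡ H (mod 10), carry-in 1) — take it ⇒ C=8.
Step 6. [col 2: C + S ≡ H (mod 10)] column 2: given C=8, S=1, carry-in 1, and digits 1,2,5,7,8 already taken and all letters distinct, C+S≡H (mod 10) forces H=0, so H=0.
Step 7. [col 3: I + E ≡ I (mod 10)] from column 3 (I=5, carry-in 1, digits 0,1,2,5,7,8 already taken and all letters distinct): E must equal 9, so E=9.
Step 8. [col 4: M + I ≡ E (mod 10)] column 4 reads M+I+carry(1)=E with I=5, E=9; with digits 0,1,2,5,7,8,9 already taken and all letters distinct, the only value for M is 3, so M=3.

Answer: C=8, D=2, E=9, H=0, I=5, M=3, S=1, V=7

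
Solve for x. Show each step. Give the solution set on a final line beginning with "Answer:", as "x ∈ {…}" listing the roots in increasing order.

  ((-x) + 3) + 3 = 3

Step 1. [((-x) + 3) + 3 = 3] subtract 3: x sits inside (… + 3) ⇒ sub: (-x) + 3 = 0.
Step 2. [(-x) + 3 = 0] peel the +3: subtract 3 from each side. So sub: -x = -3.
Step 3. [-x = -3] leading − — multiply by −1 ⇒ neg: x = 3.

Answer: x ∈ {3}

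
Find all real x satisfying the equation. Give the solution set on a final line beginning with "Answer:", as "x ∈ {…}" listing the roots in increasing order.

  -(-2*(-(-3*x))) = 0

Step 1. [-(-2*(-(-3*x))) = 0] flip signs both sides ⇒ neg: -2*(-(-3*x)) = 0.
Step 2. [-2*(-(-3*x)) = 0] LHS = -2·(…); ÷-2 both sides. So div: -(-3*x) = 0.
Step 3. [-(-3*x) = 0] flip signs both sides ⇒ neg: -3*x = 0.
Step 4. [-3*x = 0] divide by the outer -3. So div: x = 0.

Answer: x ∈ {0}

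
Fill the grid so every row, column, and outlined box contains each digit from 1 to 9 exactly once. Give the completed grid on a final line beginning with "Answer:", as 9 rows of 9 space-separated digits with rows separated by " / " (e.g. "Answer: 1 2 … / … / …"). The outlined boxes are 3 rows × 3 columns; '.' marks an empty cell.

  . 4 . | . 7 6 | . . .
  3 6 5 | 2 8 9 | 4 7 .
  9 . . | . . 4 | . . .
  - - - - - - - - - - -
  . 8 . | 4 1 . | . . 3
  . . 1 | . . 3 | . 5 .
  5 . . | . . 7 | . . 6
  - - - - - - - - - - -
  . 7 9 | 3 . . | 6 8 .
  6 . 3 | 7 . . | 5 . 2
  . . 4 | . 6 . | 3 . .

Step 1. [r6c3∈{2}] r6c3 is down to just 2 ⇒ r6c3=2.
Step 2. [r2c9∈{1}] only 1 remains possible at r2c9. So r2c9=1.
Step 3. [r6c5∈{9}] r6c5 has the single candidate 9, so r6c5=9.
Step 4. [r8c2∈{1}] nothing but 1 survives at r8c2, so r8c2=1.
Step 5. [r7c1∈{2}] r7c1's peers cover all but 2, so r7c1=2.
Step 6. [r9c4∈{1,5,8,9}] r9c4 is the only open cell in col 4 admitting 9, so r9c4=9.
Step 7. [r9c6∈{1,2,5,8}] across row 9, 2 lands solely at r9c6 ⇒ r9c6=2.
Step 8. [r1c3∈{8}] only 8 remains possible at r1c3. So r1c3=8.
Step 9. [r6c8∈{1,4}] row 6 places 4 nowhere but r6c8. So r6c8=4.
Step 10. [r1c8∈{2,3,9}] row 1 places 3 nowhere but r1c8 ⇒ r1c8=3.
Step 11. [r1c7∈{2,9}] r1c7 is the only open cell in row 1 admitting 2, so r1c7=2.
Step 12. [r3c7∈{8}] nothing but 8 survives at r3c7, so r3c7=8.
Step 13. [r3c9∈{5}] nothing but 5 survives at r3c9. So r3c9=5.
Step 14. [r5c9∈{7,8,9}] 8 has one home in col 9: r5c9, so r5c9=8.
Step 15. [r4c1∈{7}] nothing but 7 survives at r4c1 ⇒ r4c1=7.
Step 16. [r7c5∈{4,5}] in col 5, 5 fits only at r7c5. So r7c5=5.
Step 17. [r4c7∈{9}] nothing but 9 survives at r4c7. So r4c7=9.
Step 18. [r1c1∈{1}] r1c1 is down to just 1, so r1c1=1.
Step 19. [r4c6∈{5}] r4c6 has the single candidate 5. So r4c6=5.
Step 20. [r3c4∈{1}] nothing but 1 survives at r3c4, so r3c4=1.
Step 21. [r1c9∈{9}] only 9 remains possible at r1c9 ⇒ r1c9=9.
Step 22. [r8c6∈{8}] r8c6 is down to just 8 ⇒ r8c6=8.
Step 23. [r5c4∈{6}] r5c4 is down to just 6 ⇒ r5c4=6.
Step 24. [r5c7∈{7}] r5c7 is down to just 7, so r5c7=7.
Step 25. [r6c4∈{8}] r6c4's peers cover all but 8, so r6c4=8.
Step 26. [r4c3∈{6}] r4c3 has the single candidate 6. So r4c3=6.
Step 27. [r8c8∈{9}] only 9 remains possible at r8c8. So r8c8=9.
Step 28. [r7c6∈{1}] nothing but 1 survives at r7c6 ⇒ r7c6=1.
Step 29. [r6c7∈{1}] only 1 remains possible at r6c7, so r6c7=1.
Step 30. [r3c8∈{6}] r3c8 is down to just 6 ⇒ r3c8=6.
Step 31. [r5c2∈{9}] r5c2 is down to just 9, so r5c2=9.
Step 32. [r4c8∈{2}] r4c8 is down to just 2 ⇒ r4c8=2.
Step 33. [r7c9∈{4}] only 4 remains possible at r7c9, so r7c9=4.
Step 34. [r5c1∈{4}] r5c1 is down to just 4, so r5c1=4.
Step 35. [r3c2∈{2}] nothing but 2 survives at r3c2, so r3c2=2.
Step 36. [r3c3∈{7}] only 7 remains possible at r3c3 ⇒ r3c3=7.
Step 37. [r6c2∈{3}] r6c2 has the single candidate 3. So r6c2=3.
Step 38. [r9c1∈{8}] r9c1 is down to just 8. So r9c1=8.
Step 39. [r9c8∈{1}] nothing but 1 survives at r9c8, so r9c8=1.
Step 40. [r1c4∈{5}] only 5 remains possible at r1c4. So r1c4=5.
Step 41. [r5c5∈{2}] only 2 remains possible at r5c5. So r5c5=2.
Step 42. [r9c9∈{7}] r9c9's peers cover all but 7 ⇒ r9c9=7.
Step 43. [r3c5∈{3}] r3c5 is down to just 3. So r3c5=3.
Step 44. [r9c2∈{5}] r9c2 is down to just 5. So r9c2=5.
Step 45. [r8c5∈{4}] r8c5 has the single candidate 4. So r8c5=4.

Answer: 1 4 8 5 7 6 2 3 9 / 3 6 5 2 8 9 4 7 1 / 9 2 7 1 3 4 8 6 5 / 7 8 6 4 1 5 9 2 3 / 4 9 1 6 2 3 7 5 8 / 5 3 2 8 9 7 1 4 6 / 2 7 9 3 5 1 6 8 4 / 6 1 3 7 4 8 5 9 2 / 8 5 4 9 6 2 3 1 7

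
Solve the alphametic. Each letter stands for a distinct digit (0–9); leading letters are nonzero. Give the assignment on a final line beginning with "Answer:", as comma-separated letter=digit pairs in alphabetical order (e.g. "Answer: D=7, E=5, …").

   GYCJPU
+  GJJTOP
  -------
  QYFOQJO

Step 1. [col 1: U + P ≡ O (mod 10)] several values work for O in column 1 (U + P ≡ O (mod 10), carry-in 0); try O=6. So O=6.
Step 2. [col 1: U + P ≡ O (mod 10)] several values work for P in column 1 (U + P ≡ O (mod 10), carry-in 0); try P=2. So P=2.
Step 3. [Q] Q is the leading digit of a 7-digit sum of two 6-digit numbers; the final carry is exactly 1 ⇒ Q=1.
Step 4. [col 1: U + P ≡ O (mod 10)] in column 1 we have U+P≡O with carry-in 0; given P=2, O=6 and digits 1,2,6 already taken and all letters distinct, that pins U to 4. So U=4.
Step 5. [col 2: P + O ≡ J (mod 10)] from column 2 (P=2, O=6, carry-in 0, digits 1,2,4,6 already taken and all letters distinct): J must equal 8 ⇒ J=8.
Step 6. [col 3: J + T ≡ Q (mod 10)] column 3 reads J+T+carry(0)=Q with J=8, Q=1; with digits 1,2,4,6,8 already taken and all letters distinct, the only value for T is 3. So T=3.
Step 7. [col 4: C + J ≡ O (mod 10)] column 4 reads C+J+carry(1)=O with J=8, O=6; with digits 1,2,3,4,6,8 already taken and all letters distinct, the only value for C is 7 ⇒ C=7.
Step 8. [col 5: Y + J ≡ F (mod 10)] column 5: given J=8, carry-in 1, and digits 1,2,3,4,6,7,8 already taken and all letters distinct, Y+J≡F (mod 10) forces F=9. So F=9.
Step 9. [col 5: Y + J ≡ F (mod 10)] column 5: given J=8, F=9, carry-in 1, and digits 1,2,3,4,6,7,8,9 already taken and all letters distinct, Y+J≡F (mod 10) forces Y=0, so Y=0.
Step 10. [col 6: G + G ≡ Y (mod 10)] column 6 reads G+G+carry(0)=Y with Y=0; with digits 0,1,2,3,4,6,7,8,9 already taken and all letters distinct, the only value for G is 5 ⇒ G=5.

Answer: C=7, F=9, G=5, J=8, O=6, P=2, Q=1, T=3, U=4, Y=0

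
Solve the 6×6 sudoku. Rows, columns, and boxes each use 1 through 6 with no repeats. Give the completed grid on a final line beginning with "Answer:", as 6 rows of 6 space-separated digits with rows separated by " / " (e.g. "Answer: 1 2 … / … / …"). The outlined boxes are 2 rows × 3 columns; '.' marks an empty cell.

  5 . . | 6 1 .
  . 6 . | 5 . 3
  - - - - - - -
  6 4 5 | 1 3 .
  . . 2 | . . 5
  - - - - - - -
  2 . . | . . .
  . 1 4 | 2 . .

Step 1. [r5c4∈{3,4}] 3 has one home in col 4: r5c4 ⇒ r5c4=3.
Step 2. [r1c6∈{2,4}] 4 has one home in row 1: r1c6 ⇒ r1c6=4.
Step 3. [r5c5∈{4,5,6}] in row 5, 4 fits only at r5c5 ⇒ r5c5=4.
Step 4. [r4c2∈{3}] r4c2's peers cover all but 3 ⇒ r4c2=3.
Step 5. [r6c6∈{6}] r6c6's peers cover all but 6. So r6c6=6.
Step 6. [r2c3∈{1}] only 1 remains possible at r2c3, so r2c3=1.
Step 7. [r6c5∈{5}] nothing but 5 survives at r6c5, so r6c5=5.
Step 8. [r5c3∈{6}] r5c3's peers cover all but 6, so r5c3=6.
Step 9. [r1c3∈{3}] only 3 remains possible at r1c3, so r1c3=3.
Step 10. [r2c5∈{2}] nothing but 2 survives at r2c5, so r2c5=2.
Step 11. [r6c1∈{3}] r6c1 has the single candidate 3 ⇒ r6c1=3.
Step 12. [r4c4∈{4}] r4c4 has the single candidate 4. So r4c4=4.
Step 13. [r4c5∈{6}] nothing but 6 survives at r4c5 ⇒ r4c5=6.
Step 14. [r3c6∈{2}] r3c6 has the single candidate 2, so r3c6=2.
Step 15. [r1c2∈{2}] r1c2's peers cover all but 2 ⇒ r1c2=2.
Step 16. [r5c2∈{5}] r5c2 is down to just 5, so r5c2=5.
Step 17. [r5c6∈{1}] only 1 remains possible at r5c6 ⇒ r5c6=1.
Step 18. [r2c1∈{4}] r2c1's peers cover all but 4, so r2c1=4.
Step 19. [r4c1∈{1}] nothing but 1 survives at r4c1. So r4c1=1.

Answer: 5 2 3 6 1 4 / 4 6 1 5 2 3 / 6 4 5 1 3 2 / 1 3 2 4 6 5 / 2 5 6 3 4 1 / 3 1 4 2 5 6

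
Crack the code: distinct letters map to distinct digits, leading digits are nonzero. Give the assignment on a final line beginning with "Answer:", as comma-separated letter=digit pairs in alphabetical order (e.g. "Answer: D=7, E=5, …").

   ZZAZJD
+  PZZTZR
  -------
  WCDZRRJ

Step 1. [col 1: D + R ≡ J (mod 10)] J=4 is one option consistent with column 1 (D + R ≡ J (mod 10), carry-in 0) — take it ⇒ J=4.
Step 2. [W] W is the leading digit of a 7-digit sum of two 6-digit numbers; the final carry is exactly 1 ⇒ W=1.
Step 3. [col 1: D + R ≡ J (mod 10)] no forcing yet in column 1 (carry-in 0); R=8 is free and consistent — try it. So R=8.
Step 4. [col 1: D + R ≡ J (mod 10)] column 1: given R=8, J=4, carry-in 0, and digits 1,4,8 already taken and all letters distinct, D+R≡J (mod 10) forces D=6. So D=6.
Step 5. [col 2: J + Z ≡ R (mod 10)] from column 2 (J=4, R=8, carry-in 1, digits 1,4,6,8 already taken and all letters distinct): Z must equal 3 ⇒ Z=3.
Step 6. [col 3: Z + T ≡ R (mod 10)] column 3 reads Z+T+carry(0)=R with Z=3, R=8; with digits 1,3,4,6,8 already taken and all letters distinct, the only value for T is 5 ⇒ T=5.
Step 7. [col 4: A + Z ≡ Z (mod 10)] from column 4 (Z=3, carry-in 0, digits 1,3,4,5,6,8 already taken and all letters distinct): A must equal 0. So A=0.
Step 8. [col 6: Z + P ≡ C (mod 10)] column 6: given Z=3, carry-in 0, and digits 0,1,3,4,5,6,8 already taken and all letters distinct, Z+P≡C (mod 10) forces C=2 ⇒ C=2.
Step 9. [col 6: Z + P ≡ C (mod 10)] column 6 reads Z+P+carry(0)=C with Z=3, C=2; with digits 0,1,2,3,4,5,6,8 already taken and all letters distinct, the only value for P is 9 ⇒ P=9.

Answer: A=0, C=2, D=6, J=4, P=9, R=8, T=5, W=1, Z=3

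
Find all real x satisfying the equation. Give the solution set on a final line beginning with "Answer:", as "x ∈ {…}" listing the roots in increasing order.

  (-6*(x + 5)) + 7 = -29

Step 1. [(-6*(x + 5)) + 7 = -29] +7 is outermost — subtract 7 both sides ⇒ sub: -6*(x + 5) = -36.
Step 2. [-6*(x + 5) = -36] -6 out front; divide by -6 ⇒ div: x + 5 = 6.
Step 3. [x + 5 = 6] the outer +5 inverts by subtracting 5, so sub: x = 1.

Answer: x ∈ {1}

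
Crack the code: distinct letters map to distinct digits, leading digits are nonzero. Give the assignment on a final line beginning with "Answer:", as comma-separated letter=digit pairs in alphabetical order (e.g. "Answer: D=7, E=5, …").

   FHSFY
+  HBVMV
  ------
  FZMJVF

Step 1. [col 1: Y + V ≡ F (mod 10)] several values work for Y in column 1 (Y + V ≡ F (mod 10), carry-in 0); try Y=6. So Y=6.
Step 2. [col 1: Y + V ≡ F (mod 10)] several values work for F in column 1 (Y + V ≡ F (mod 10), carry-in 0); try F=1. So F=1.
Step 3. [col 1: Y + V ≡ F (mod 10)] column 1: given Y=6, F=1, carry-in 0, and digits 1,6 already taken and all letters distinct, Y+V≡F (mod 10) forces V=5. So V=5.
Step 4. [col 2: F + M ≡ V (mod 10)] column 2: given F=1, V=5, carry-in 1, and digits 1,5,6 already taken and all letters distinct, F+M≡V (mod 10) forces M=3. So M=3.
Step 5. [col 3: S + V ≡ J (mod 10)] J=2 is one option consistent with column 3 (S + V ≡ J (mod 10), carry-in 0) — take it. So J=2.
Step 6. [col 3: S + V ≡ J (mod 10)] in column 3 we have S+V≡J with carry-in 0; given V=5, J=2 and digits 1,2,3,5,6 already taken and all letters distinct, that pins S to 7, so S=7.
Step 7. [col 4: H + B ≡ M (mod 10)] several values work for H in column 4 (H + B ≡ M (mod 10), carry-in 1); try H=8. So H=8.
Step 8. [col 4: H + B ≡ M (mod 10)] from column 4 (H=8, M=3, carry-in 1, digits 1,2,3,5,6,7,8 already taken and all letters distinct): B must equal 4, so B=4.
Step 9. [col 5: F + H ≡ Z (mod 10)] column 5 reads F+H+carry(1)=Z with F=1, H=8; with digits 1,2,3,4,5,6,7,8 already taken and all letters distinct, the only value for Z is 0. So Z=0.

Answer: B=4, F=1, H=8, J=2, M=3, S=7, V=5, Y=6, Z=0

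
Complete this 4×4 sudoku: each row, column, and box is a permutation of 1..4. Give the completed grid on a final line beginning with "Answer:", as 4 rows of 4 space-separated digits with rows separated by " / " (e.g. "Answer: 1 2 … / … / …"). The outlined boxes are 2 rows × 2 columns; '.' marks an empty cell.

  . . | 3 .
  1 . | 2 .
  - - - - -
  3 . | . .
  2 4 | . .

Step 1. [r1c4∈{1,4}] 1 has one home in row 1: r1c4, so r1c4=1.
Step 2. [r3c3∈{1,4}] col 3 places 4 nowhere but r3c3, so r3c3=4.
Step 3. [r3c4∈{2}] r3c4 is down to just 2. So r3c4=2.
Step 4. [r1c1∈{4}] only 4 remains possible at r1c1, so r1c1=4.
Step 5. [r4c3∈{1}] r4c3's peers cover all but 1, so r4c3=1.
Step 6. [r1c2∈{2}] r1c2 is down to just 2 ⇒ r1c2=2.
Step 7. [r2c4∈{4}] r2c4 has the single candidate 4. So r2c4=4.
Step 8. [r2c2∈{3}] r2c2 has the single candidate 3. So r2c2=3.
Step 9. [r4c4∈{3}] r4c4 has the single candidate 3, so r4c4=3.
Step 10. [r3c2∈{1}] r3c2's peers cover all but 1. So r3c2=1.

Answer: 4 2 3 1 / 1 3 2 4 / 3 1 4 2 / 2 4 1 3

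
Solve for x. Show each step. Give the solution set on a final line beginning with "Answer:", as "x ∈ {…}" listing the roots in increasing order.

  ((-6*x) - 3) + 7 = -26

Step 1. [((-6*x) - 3) + 7 = -26] the outer +7 inverts by subtracting 7. So sub: (-6*x) - 3 = -33.
Step 2. [(-6*x) - 3 = -33] the outer -3 inverts by adding 3, so sub: -6*x = -30.
Step 3. [-6*x = -30] leading coefficient -6: divide by -6. So div: x = 5.

Answer: x ∈ {5}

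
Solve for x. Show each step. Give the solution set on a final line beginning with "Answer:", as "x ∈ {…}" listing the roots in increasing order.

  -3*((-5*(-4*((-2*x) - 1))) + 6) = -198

Step 1. [-3*((-5*(-4*((-2*x) - 1))) + 6) = -198] divide by the outer -3 ⇒ div: (-5*(-4*((-2*x) - 1))) + 6 = 66.
Step 2. [(-5*(-4*((-2*x) - 1))) + 6 = 66] subtract 6: x sits inside (… + 6). So sub: -5*(-4*((-2*x) - 1)) = 60.
Step 3. [-5*(-4*((-2*x) - 1)) = 60] -5·(inner) — divide through by -5, so div: -4*((-2*x) - 1) = -12.
Step 4. [-4*((-2*x) - 1) = -12] leading coefficient -4: divide by -4, so div: (-2*x) - 1 = 3.
Step 5. [(-2*x) - 1 = 3] the outer -1 inverts by adding 1 ⇒ sub: -2*x = 4.
Step 6. [-2*x = 4] -2·(inner) — divide through by -2 ⇒ div: x = -2.

Answer: x ∈ {-2}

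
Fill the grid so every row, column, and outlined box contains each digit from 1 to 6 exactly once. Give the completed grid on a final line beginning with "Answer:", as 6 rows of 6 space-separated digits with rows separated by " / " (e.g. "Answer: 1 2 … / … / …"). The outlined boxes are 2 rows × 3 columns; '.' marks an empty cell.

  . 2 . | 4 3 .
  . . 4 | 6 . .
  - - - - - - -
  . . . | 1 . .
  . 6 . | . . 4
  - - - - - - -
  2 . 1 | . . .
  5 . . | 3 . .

Step 1. [r2c2∈{1,3,5}] across col 2, 1 lands solely at r2c2 ⇒ r2c2=1.
Step 2. [r3c2∈{3,4,5}] in col 2, 5 fits only at r3c2, so r3c2=5.
Step 3. [r4c4∈{2,5}] in col 4, 2 fits only at r4c4. So r4c4=2.
Step 4. [r6c5∈{1,2,4,6}] col 5 places 1 nowhere but r6c5. So r6c5=1.
Step 5. [r5c5∈{4,5,6}] 4 has one home in col 5: r5c5 ⇒ r5c5=4.
Step 6. [r5c6∈{5,6}] 6 has one home in row 5: r5c6. So r5c6=6.
Step 7. [r4c3∈{3}] only 3 remains possible at r4c3 ⇒ r4c3=3.
Step 8. [r1c3∈{5,6}] 5 has one home in col 3: r1c3, so r1c3=5.
Step 9. [r2c6∈{2,5}] across col 6, 5 lands solely at r2c6. So r2c6=5.
Step 10. [r1c6∈{1}] only 1 remains possible at r1c6. So r1c6=1.
Step 11. [r4c5∈{5}] nothing but 5 survives at r4c5, so r4c5=5.
Step 12. [r1c1∈{6}] only 6 remains possible at r1c1 ⇒ r1c1=6.
Step 13. [r6c6∈{2}] nothing but 2 survives at r6c6 ⇒ r6c6=2.
Step 14. [r2c5∈{2}] r2c5 is down to just 2. So r2c5=2.
Step 15. [r3c1∈{4}] r3c1 has the single candidate 4. So r3c1=4.
Step 16. [r4c1∈{1}] only 1 remains possible at r4c1. So r4c1=1.
Step 17. [r3c3∈{2}] r3c3's peers cover all but 2, so r3c3=2.
Step 18. [r3c6∈{3}] r3c6 is down to just 3 ⇒ r3c6=3.
Step 19. [r2c1∈{3}] r2c1 is down to just 3. So r2c1=3.
Step 20. [r5c2∈{3}] only 3 remains possible at r5c2, so r5c2=3.
Step 21. [r3c5∈{6}] r3c5's peers cover all but 6, so r3c5=6.
Step 22. [r6c3∈{6}] r6c3's peers cover all but 6. So r6c3=6.
Step 23. [r6c2∈{4}] r6c2 is down to just 4 ⇒ r6c2=4.
Step 24. [r5c4∈{5}] r5c4 has the single candidate 5 ⇒ r5c4=5.

Answer: 6 2 5 4 3 1 / 3 1 4 6 2 5 / 4 5 2 1 6 3 / 1 6 3 2 5 4 / 2 3 1 5 4 6 / 5 4 6 3 1 2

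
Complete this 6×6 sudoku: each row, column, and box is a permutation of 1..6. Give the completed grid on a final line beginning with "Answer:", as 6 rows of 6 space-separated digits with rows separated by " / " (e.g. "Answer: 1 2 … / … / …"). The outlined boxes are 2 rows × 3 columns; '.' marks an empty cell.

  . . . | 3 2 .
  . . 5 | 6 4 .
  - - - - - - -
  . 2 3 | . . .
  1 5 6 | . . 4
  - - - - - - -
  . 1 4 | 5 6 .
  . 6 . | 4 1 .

Step 1. [r2c1∈{2,3}] row 2 places 2 nowhere but r2c1 ⇒ r2c1=2.
Step 2. [r5c1∈{3}] r5c1 has the single candidate 3 ⇒ r5c1=3.
Step 3. [r3c6∈{1,5,6}] row 3 places 6 nowhere but r3c6 ⇒ r3c6=6.
Step 4. [r2c6∈{1}] r2c6 has the single candidate 1, so r2c6=1.
Step 5. [r1c2∈{4}] only 4 remains possible at r1c2 ⇒ r1c2=4.
Step 6. [r6c3∈{2}] only 2 remains possible at r6c3, so r6c3=2.
Step 7. [r6c6∈{3}] nothing but 3 survives at r6c6, so r6c6=3.
Step 8. [r1c3∈{1}] r1c3 has the single candidate 1 ⇒ r1c3=1.
Step 9. [r1c6∈{5}] r1c6 is down to just 5, so r1c6=5.
Step 10. [r5c6∈{2}] only 2 remains possible at r5c6 ⇒ r5c6=2.
Step 11. [r3c4∈{1}] nothing but 1 survives at r3c4. So r3c4=1.
Step 12. [r1c1∈{6}] r1c1 is down to just 6 ⇒ r1c1=6.
Step 13. [r4c4∈{2}] only 2 remains possible at r4c4. So r4c4=2.
Step 14. [r2c2∈{3}] r2c2 has the single candidate 3. So r2c2=3.
Step 15. [r4c5∈{3}] r4c5 is down to just 3, so r4c5=3.
Step 16. [r3c5∈{5}] r3c5 has the single candidate 5. So r3c5=5.
Step 17. [r6c1∈{5}] r6c1 has the single candidate 5. So r6c1=5.
Step 18. [r3c1∈{4}] r3c1's peers cover all but 4, so r3c1=4.

Answer: 6 4 1 3 2 5 / 2 3 5 6 4 1 / 4 2 3 1 5 6 / 1 5 6 2 3 4 / 3 1 4 5 6 2 / 5 6 2 4 1 3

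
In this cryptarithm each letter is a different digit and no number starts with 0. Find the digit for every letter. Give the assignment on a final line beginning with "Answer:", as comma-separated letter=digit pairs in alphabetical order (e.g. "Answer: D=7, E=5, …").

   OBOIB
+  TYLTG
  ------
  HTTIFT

Step 1. [col 1: B + G ≡ T (mod 10)] column 1 (B + G ≡ T (mod 10), carry-in 0) doesn't pin B yet; pick B=8 and continue. So B=8.
Step 2. [col 1: B + G ≡ T (mod 10)] no forcing yet in column 1 (carry-in 0); T=4 is free and consistent — try it ⇒ T=4.
Step 3. [H] the sum has 6 digits but both addends have 5; that extra leading digit H is the final carry, namely 1 ⇒ H=1.
Step 4. [col 1: B + G ≡ T (mod 10)] column 1 reads B+G+carry(0)=T with B=8, T=4; with digits 1,4,8 already taken and all letters distinct, the only value for G is 6 ⇒ G=6.
Step 5. [col 2: I + T ≡ F (mod 10)] I=2 is one option consistent with column 2 (I + T ≡ F (mod 10), carry-in 1) — take it ⇒ I=2.
Step 6. [col 2: I + T ≡ F (mod 10)] in column 2 we have I+T≡F with carry-in 1; given I=2, T=4 and digits 1,2,4,6,8 already taken and all letters distinct, that pins F to 7. So F=7.
Step 7. [col 3: O + L ≡ I (mod 10)] L=3 is one option consistent with column 3 (O + L ≡ I (mod 10), carry-in 0) — take it ⇒ L=3.
Step 8. [col 3: O + L ≡ I (mod 10)] column 3 reads O+L+carry(0)=I with L=3, I=2; with digits 1,2,3,4,6,7,8 already taken and all letters distinct, the only value for O is 9 ⇒ O=9.
Step 9. [col 4: B + Y ≡ T (mod 10)] in column 4 we have B+Y≡T with carry-in 1; given B=8, T=4 and digits 1,2,3,4,6,7,8,9 already taken and all letters distinct, that pins Y to 5. So Y=5.

Answer: B=8, F=7, G=6, H=1, I=2, L=3, O=9, T=4, Y=5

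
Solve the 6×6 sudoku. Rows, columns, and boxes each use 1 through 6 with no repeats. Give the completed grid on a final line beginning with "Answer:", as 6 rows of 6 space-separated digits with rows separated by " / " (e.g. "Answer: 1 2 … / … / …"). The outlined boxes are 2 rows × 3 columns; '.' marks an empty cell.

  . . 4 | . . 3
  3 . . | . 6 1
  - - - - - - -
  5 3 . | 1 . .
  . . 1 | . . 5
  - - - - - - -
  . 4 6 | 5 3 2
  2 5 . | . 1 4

Step 1. [r2c2∈{2}] r2c2 is down to just 2 ⇒ r2c2=2.
Step 2. [r4c2∈{6}] only 6 remains possible at r4c2. So r4c2=6.
Step 3. [r3c5∈{2,4}] in row 3, 4 fits only at r3c5, so r3c5=4.
Step 4. [r1c4∈{2}] r1c4's peers cover all but 2 ⇒ r1c4=2.
Step 5. [r1c2∈{1}] r1c2 has the single candidate 1, so r1c2=1.
Step 6. [r6c4∈{6}] only 6 remains possible at r6c4 ⇒ r6c4=6.
Step 7. [r4c5∈{2}] r4c5 is down to just 2 ⇒ r4c5=2.
Step 8. [r3c3∈{2}] r3c3 is down to just 2. So r3c3=2.
Step 9. [r6c3∈{3}] only 3 remains possible at r6c3. So r6c3=3.
Step 10. [r4c4∈{3}] nothing but 3 survives at r4c4, so r4c4=3.
Step 11. [r2c4∈{4}] r2c4's peers cover all but 4. So r2c4=4.
Step 12. [r3c6∈{6}] r3c6's peers cover all but 6. So r3c6=6.
Step 13. [r4c1∈{4}] r4c1 has the single candidate 4. So r4c1=4.
Step 14. [r2c3∈{5}] r2c3 is down to just 5 ⇒ r2c3=5.
Step 15. [r1c1∈{6}] r1c1 is down to just 6. So r1c1=6.
Step 16. [r5c1∈{1}] r5c1's peers cover all but 1, so r5c1=1.
Step 17. [r1c5∈{5}] nothing but 5 survives at r1c5, so r1c5=5.

Answer: 6 1 4 2 5 3 / 3 2 5 4 6 1 / 5 3 2 1 4 6 / 4 6 1 3 2 5 / 1 4 6 5 3 2 / 2 5 3 6 1 4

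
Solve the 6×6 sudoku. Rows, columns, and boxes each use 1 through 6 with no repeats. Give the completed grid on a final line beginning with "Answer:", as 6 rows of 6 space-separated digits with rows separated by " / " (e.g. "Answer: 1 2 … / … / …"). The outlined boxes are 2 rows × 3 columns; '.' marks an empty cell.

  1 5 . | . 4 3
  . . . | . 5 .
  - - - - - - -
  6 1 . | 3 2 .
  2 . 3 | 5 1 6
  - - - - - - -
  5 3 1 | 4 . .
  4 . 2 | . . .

Step 1. [r2c2∈{2,4,6}] 2 has one home in col 2: r2c2, so r2c2=2.
Step 2. [r6c2∈{6}] r6c2 has the single candidate 6. So r6c2=6.
Step 3. [r2c3∈{4,6}] 4 has one home in row 2: r2c3. So r2c3=4.
Step 4. [r2c4∈{1,6}] across row 2, 6 lands solely at r2c4 ⇒ r2c4=6.
Step 5. [r6c4∈{1}] only 1 remains possible at r6c4, so r6c4=1.
Step 6. [r6c6∈{5}] r6c6 is down to just 5 ⇒ r6c6=5.
Step 7. [r5c6∈{2}] r5c6 is down to just 2 ⇒ r5c6=2.
Step 8. [r2c1∈{3}] r2c1 has the single candidate 3. So r2c1=3.
Step 9. [r4c2∈{4}] only 4 remains possible at r4c2, so r4c2=4.
Step 10. [r1c3∈{6}] nothing but 6 survives at r1c3. So r1c3=6.
Step 11. [r2c6∈{1}] r2c6 has the single candidate 1. So r2c6=1.
Step 12. [r5c5∈{6}] nothing but 6 survives at r5c5, so r5c5=6.
Step 13. [r1c4∈{2}] nothing but 2 survives at r1c4 ⇒ r1c4=2.
Step 14. [r6c5∈{3}] r6c5 is down to just 3. So r6c5=3.
Step 15. [r3c6∈{4}] r3c6 has the single candidate 4 ⇒ r3c6=4.
Step 16. [r3c3∈{5}] r3c3's peers cover all but 5. So r3c3=5.

Answer: 1 5 6 2 4 3 / 3 2 4 6 5 1 / 6 1 5 3 2 4 / 2 4 3 5 1 6 / 5 3 1 4 6 2 / 4 6 2 1 3 5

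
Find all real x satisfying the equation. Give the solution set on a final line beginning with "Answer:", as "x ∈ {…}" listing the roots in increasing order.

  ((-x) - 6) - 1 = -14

Step 1. [((-x) - 6) - 1 = -14] peel the -1: add 1 from each side. So sub: (-x) - 6 = -13.
Step 2. [(-x) - 6 = -13] peel the -6: add 6 from each side ⇒ sub: -x = -7.
Step 3. [-x = -7] flip signs both sides. So neg: x = 7.

Answer: x ∈ {7}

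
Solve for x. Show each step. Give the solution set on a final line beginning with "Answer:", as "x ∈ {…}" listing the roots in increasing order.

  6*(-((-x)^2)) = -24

Step 1. [6*(-((-x)^2)) = -24] divide by the outer 6, so div: -((-x)^2) = -4.
Step 2. [-((-x)^2) = -4] flip signs both sides ⇒ neg: (-x)^2 = 4.
Step 3. [(-x)^2 = 4] √ both sides: 4 ≥ 0 gives two branches ⇒ sqrt: -x = 2 or -2.
Step 4. [-x = 2 or -2] LHS negated; negate both sides, so neg: x = -2 or 2.

Answer: x ∈ {-2, 2}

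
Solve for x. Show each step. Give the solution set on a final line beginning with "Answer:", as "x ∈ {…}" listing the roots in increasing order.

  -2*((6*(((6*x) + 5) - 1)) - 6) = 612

Step 1. [-2*((6*(((6*x) + 5) - 1)) - 6) = 612] divide by the outer -2 ⇒ div: (6*(((6*x) + 5) - 1)) - 6 = -306.
Step 2. [(6*(((6*x) + 5) - 1)) - 6 = -306] 6 divides every term; factor it out. So factor: (((6*x) + 5) - 1) - 1 = -51.
Step 3. [(((6*x) + 5) - 1) - 1 = -51] peel the -1: add 1 from each side, so sub: ((6*x) + 5) - 1 = -50.
Step 4. [((6*x) + 5) - 1 = -50] -1 is outermost — add 1 both sides ⇒ sub: (6*x) + 5 = -49.
Step 5. [(6*x) + 5 = -49] the outer +5 inverts by subtracting 5, so sub: 6*x = -54.
Step 6. [6*x = -54] LHS = 6·(…); ÷6 both sides. So div: x = -9.

Answer: x ∈ {-9}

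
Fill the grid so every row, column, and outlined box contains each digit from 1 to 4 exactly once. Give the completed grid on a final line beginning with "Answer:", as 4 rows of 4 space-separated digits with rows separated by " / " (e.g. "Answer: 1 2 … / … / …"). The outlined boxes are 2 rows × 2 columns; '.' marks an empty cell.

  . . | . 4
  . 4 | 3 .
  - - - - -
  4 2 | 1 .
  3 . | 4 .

Step 1. [r1c3∈{2}] only 2 remains possible at r1c3, so r1c3=2.
Step 2. [r1c1∈{1}] only 1 remains possible at r1c1 ⇒ r1c1=1.
Step 3. [r4c2∈{1}] r4c2 has the single candidate 1. So r4c2=1.
Step 4. [r1c2∈{3}] r1c2 has the single candidate 3 ⇒ r1c2=3.
Step 5. [r4c4∈{2}] only 2 remains possible at r4c4. So r4c4=2.
Step 6. [r3c4∈{3}] r3c4's peers cover all but 3 ⇒ r3c4=3.
Step 7. [r2c4∈{1}] r2c4's peers cover all but 1. So r2c4=1.
Step 8. [r2c1∈{2}] r2c1 has the single candidate 2, so r2c1=2.

Answer: 1 3 2 4 / 2 4 3 1 / 4 2 1 3 / 3 1 4 2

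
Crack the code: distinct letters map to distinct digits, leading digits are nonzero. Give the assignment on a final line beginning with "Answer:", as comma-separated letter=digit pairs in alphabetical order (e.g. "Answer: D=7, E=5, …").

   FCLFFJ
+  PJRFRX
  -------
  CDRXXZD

Step 1. [C] C is the leading digit of a 7-digit sum of two 6-digit numbers; the final carry is exactly 1 ⇒ C=1.
Step 2. [col 1: J + X ≡ D (mod 10)] D=5 is one option consistent with column 1 (J + X ≡ D (mod 10), carry-in 0) — take it ⇒ D=5.
Step 3. [col 1: J + X ≡ D (mod 10)] several values work for X in column 1 (J + X ≡ D (mod 10), carry-in 0); try X=3 ⇒ X=3.
Step 4. [col 1: J + X ≡ D (mod 10)] column 1 reads J+X+carry(0)=D with X=3, D=5; with digits 1,3,5 already taken and all letters distinct, the only value for J is 2 ⇒ J=2.
Step 5. [col 2: F + R ≡ Z (mod 10)] column 2 (F + R ≡ Z (mod 10), carry-in 0) doesn't pin F yet; pick F=6 and continue ⇒ F=6.
Step 6. [col 2: F + R ≡ Z (mod 10)] column 2 (F + R ≡ Z (mod 10), carry-in 0) doesn't pin Z yet; pick Z=0 and continue. So Z=0.
Step 7. [col 2: F + R ≡ Z (mod 10)] from column 2 (F=6, Z=0, carry-in 0, digits 0,1,2,3,5,6 already taken and all letters distinct): R must equal 4. So R=4.
Step 8. [col 4: L + R ≡ X (mod 10)] column 4 reads L+R+carry(1)=X with R=4, X=3; with digits 0,1,2,3,4,5,6 already taken and all letters distinct, the only value for L is 8 ⇒ L=8.
Step 9. [col 6: F + P ≡ D (mod 10)] from column 6 (F=6, D=5, carry-in 0, digits 0,1,2,3,4,5,6,8 already taken and all letters distinct): P must equal 9. So P=9.

Answer: C=1, D=5, F=6, J=2, L=8, P=9, R=4, X=3, Z=0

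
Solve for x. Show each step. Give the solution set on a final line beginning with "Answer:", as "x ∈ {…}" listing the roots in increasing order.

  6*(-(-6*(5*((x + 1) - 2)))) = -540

Step 1. [6*(-(-6*(5*((x + 1) - 2)))) = -540] 6·(inner) — divide through by 6, so div: -(-6*(5*((x + 1) - 2))) = -90.
Step 2. [-(-6*(5*((x + 1) - 2))) = -90] flip signs both sides, so neg: -6*(5*((x + 1) - 2)) = 90.
Step 3. [-6*(5*((x + 1) - 2)) = 90] divide by the outer -6. So div: 5*((x + 1) - 2) = -15.
Step 4. [5*((x + 1) - 2) = -15] 5·(inner) — divide through by 5, so div: (x + 1) - 2 = -3.
Step 5. [(x + 1) - 2 = -3] the outer -2 inverts by adding 2. So sub: x + 1 = -1.
Step 6. [x + 1 = -1] +1 is outermost — subtract 1 both sides ⇒ sub: x = -2.

Answer: x ∈ {-2}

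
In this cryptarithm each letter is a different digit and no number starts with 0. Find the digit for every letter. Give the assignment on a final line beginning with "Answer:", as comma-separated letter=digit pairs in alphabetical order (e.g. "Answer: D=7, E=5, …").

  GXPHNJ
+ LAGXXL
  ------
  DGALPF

Step 1. [col 1: J + L ≡ F (mod 10)] column 1 (J + L ≡ F (mod 10), carry-in 0) doesn't pin F yet; pick F=9 and continue. So F=9.
Step 2. [col 1: J + L ≡ F (mod 10)] J=5 is one option consistent with column 1 (J + L ≡ F (mod 10), carry-in 0) — take it, so J=5.
Step 3. [col 1: J + L ≡ F (mod 10)] column 1: given J=5, F=9, carry-in 0, and digits 5,9 already taken and all letters distinct, J+L≡F (mod 10) forces L=4, so L=4.
Step 4. [col 2: N + X ≡ P (mod 10)] column 2 (N + X ≡ P (mod 10), carry-in 0) doesn't pin X yet; pick X=1 and continue, so X=1.
Step 5. [col 2: N + X ≡ P (mod 10)] column 2 (N + X ≡ P (mod 10), carry-in 0) doesn't pin P yet; pick P=8 and continue, so P=8.
Step 6. [col 2: N + X ≡ P (mod 10)] column 2 reads N+X+carry(0)=P with X=1, P=8; with digits 1,4,5,8,9 already taken and all letters distinct, the only value for N is 7 ⇒ N=7.
Step 7. [col 3: H + X ≡ L (mod 10)] column 3 reads H+X+carry(0)=L with X=1, L=4; with digits 1,4,5,7,8,9 already taken and all letters distinct, the only value for H is 3 ⇒ H=3.
Step 8. [col 4: P + G ≡ A (mod 10)] in column 4 we have P+G≡A with carry-in 0; given P=8 and digits 1,3,4,5,7,8,9 already taken and all letters distinct, that pins A to 0 ⇒ A=0.
Step 9. [col 4: P + G ≡ A (mod 10)] in column 4 we have P+G≡A with carry-in 0; given P=8, A=0 and digits 0,1,3,4,5,7,8,9 already taken and all letters distinct, that pins G to 2. So G=2.
Step 10. [col 6: G + L ≡ D (mod 10)] in column 6 we have G+L≡D with carry-in 0; given G=2, L=4 and digits 0,1,2,3,4,5,7,8,9 already taken and all letters distinct, that pins D to 6. So D=6.

Answer: A=0, D=6, F=9, G=2, H=3, J=5, L=4, N=7, P=8, X=1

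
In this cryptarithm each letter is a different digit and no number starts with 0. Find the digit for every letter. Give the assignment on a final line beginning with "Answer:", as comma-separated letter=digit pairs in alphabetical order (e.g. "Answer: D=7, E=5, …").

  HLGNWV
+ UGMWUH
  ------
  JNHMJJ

Step 1. [col 1: V + H ≡ J (mod 10)] column 1 (V + H ≡ J (mod 10), carry-in 0) doesn't pin J yet; pick J=9 and continue ⇒ J=9.
Step 2. [col 1: V + H ≡ J (mod 10)] no forcing yet in column 1 (carry-in 0); H=5 is free and consistent — try it. So H=5.
Step 3. [col 1: V + H ≡ J (mod 10)] column 1 reads V+H+carry(0)=J with H=5, J=9; with digits 5,9 already taken and all letters distinct, the only value for V is 4 ⇒ V=4.
Step 4. [col 2: W + U ≡ J (mod 10)] no forcing yet in column 2 (carry-in 0); U=3 is free and consistent — try it. So U=3.
Step 5. [col 2: W + U ≡ J (mod 10)] in column 2 we have W+U≡J with carry-in 0; given U=3, J=9 and digits 3,4,5,9 already taken and all letters distinct, that pins W to 6. So W=6.
Step 6. [col 3: N + W ≡ M (mod 10)] several values work for M in column 3 (N + W ≡ M (mod 10), carry-in 0); try M=7. So M=7.
Step 7. [col 3: N + W ≡ M (mod 10)] from column 3 (W=6, M=7, carry-in 0, digits 3,4,5,6,7,9 already taken and all letters distinct): N must equal 1 ⇒ N=1.
Step 8. [col 4: G + M ≡ H (mod 10)] column 4 reads G+M+carry(0)=H with M=7, H=5; with digits 1,3,4,5,6,7,9 already taken and all letters distinct, the only value for G is 8. So G=8.
Step 9. [col 5: L + G ≡ N (mod 10)] column 5 reads L+G+carry(1)=N with G=8, N=1; with digits 1,3,4,5,6,7,8,9 already taken and all letters distinct, the only value for L is 2, so L=2.

Answer: G=8, H=5, J=9, L=2, M=7, N=1, U=3, V=4, W=6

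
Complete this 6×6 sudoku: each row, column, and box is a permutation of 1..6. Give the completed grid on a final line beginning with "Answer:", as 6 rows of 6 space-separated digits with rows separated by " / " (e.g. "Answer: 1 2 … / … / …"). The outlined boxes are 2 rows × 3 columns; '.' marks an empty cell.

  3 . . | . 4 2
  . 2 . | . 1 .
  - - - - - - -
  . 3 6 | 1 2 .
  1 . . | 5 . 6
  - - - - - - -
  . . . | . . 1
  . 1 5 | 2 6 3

Step 1. [r6c1∈{4}] r6c1's peers cover all but 4, so r6c1=4.
Step 2. [r5c2∈{6}] only 6 remains possible at r5c2 ⇒ r5c2=6.
Step 3. [r4c3∈{2,4}] across row 4, 2 lands solely at r4c3. So r4c3=2.
Step 4. [r2c1∈{5,6}] r2c1 is the only open cell in col 1 admitting 6, so r2c1=6.
Step 5. [r4c2∈{4}] r4c2's peers cover all but 4. So r4c2=4.
Step 6. [r1c3∈{1}] r1c3 has the single candidate 1. So r1c3=1.
Step 7. [r5c4∈{4}] r5c4's peers cover all but 4 ⇒ r5c4=4.
Step 8. [r3c6∈{4}] only 4 remains possible at r3c6 ⇒ r3c6=4.
Step 9. [r5c3∈{3}] r5c3's peers cover all but 3 ⇒ r5c3=3.
Step 10. [r3c1∈{5}] only 5 remains possible at r3c1. So r3c1=5.
Step 11. [r2c3∈{4}] r2c3's peers cover all but 4 ⇒ r2c3=4.
Step 12. [r2c6∈{5}] only 5 remains possible at r2c6 ⇒ r2c6=5.
Step 13. [r1c2∈{5}] nothing but 5 survives at r1c2, so r1c2=5.
Step 14. [r4c5∈{3}] r4c5's peers cover all but 3, so r4c5=3.
Step 15. [r1c4∈{6}] r1c4's peers cover all but 6. So r1c4=6.
Step 16. [r2c4∈{3}] r2c4 has the single candidate 3. So r2c4=3.
Step 17. [r5c5∈{5}] r5c5's peers cover all but 5. So r5c5=5.
Step 18. [r5c1∈{2}] r5c1's peers cover all but 2, so r5c1=2.

Answer: 3 5 1 6 4 2 / 6 2 4 3 1 5 / 5 3 6 1 2 4 / 1 4 2 5 3 6 / 2 6 3 4 5 1 / 4 1 5 2 6 3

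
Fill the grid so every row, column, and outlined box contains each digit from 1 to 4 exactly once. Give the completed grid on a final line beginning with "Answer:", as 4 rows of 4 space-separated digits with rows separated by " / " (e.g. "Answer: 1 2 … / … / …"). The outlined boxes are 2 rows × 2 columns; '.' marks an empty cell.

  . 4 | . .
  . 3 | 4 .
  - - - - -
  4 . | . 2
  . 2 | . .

Step 1. [r3c3∈{1,3}] row 3 places 3 nowhere but r3c3 ⇒ r3c3=3.
Step 2. [r2c4∈{1}] r2c4 is down to just 1 ⇒ r2c4=1.
Step 3. [r1c1∈{1,2}] in row 1, 1 fits only at r1c1 ⇒ r1c1=1.
Step 4. [r3c2∈{1}] r3c2 has the single candidate 1 ⇒ r3c2=1.
Step 5. [r2c1∈{2}] r2c1 has the single candidate 2, so r2c1=2.
Step 6. [r1c3∈{2}] r1c3's peers cover all but 2, so r1c3=2.
Step 7. [r4c3∈{1}] only 1 remains possible at r4c3. So r4c3=1.
Step 8. [r4c4∈{4}] r4c4's peers cover all but 4 ⇒ r4c4=4.
Step 9. [r4c1∈{3}] r4c1 has the single candidate 3, so r4c1=3.
Step 10. [r1c4∈{3}] r1c4 has the single candidate 3, so r1c4=3.

Answer: 1 4 2 3 / 2 3 4 1 / 4 1 3 2 / 3 2 1 4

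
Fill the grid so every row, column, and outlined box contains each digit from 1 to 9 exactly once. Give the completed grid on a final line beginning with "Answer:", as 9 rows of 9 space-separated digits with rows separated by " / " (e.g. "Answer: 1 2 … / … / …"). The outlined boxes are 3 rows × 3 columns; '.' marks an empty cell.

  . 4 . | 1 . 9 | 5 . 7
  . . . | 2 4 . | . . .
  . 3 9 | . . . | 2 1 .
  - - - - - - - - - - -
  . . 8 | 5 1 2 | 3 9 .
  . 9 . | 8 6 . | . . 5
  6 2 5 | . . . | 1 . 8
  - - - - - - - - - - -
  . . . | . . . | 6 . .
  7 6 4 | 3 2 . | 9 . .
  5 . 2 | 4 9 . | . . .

Step 1. [r2c7∈{8}] r2c7's peers cover all but 8. So r2c7=8.
Step 2. [r7c4∈{7}] r7c4 has the single candidate 7, so r7c4=7.
Step 3. [r5c7∈{4,7}] 4 has one home in col 7: r5c7. So r5c7=4.
Step 4. [r7c8∈{2,3,4,5,8}] in col 8, 4 fits only at r7c8, so r7c8=4.
Step 5. [r3c1∈{8}] r3c1's peers cover all but 8. So r3c1=8.
Step 6. [r9c6∈{1,6,8}] row 9 places 6 nowhere but r9c6, so r9c6=6.
Step 7. [r6c8∈{7}] r6c8's peers cover all but 7, so r6c8=7.
Step 8. [r2c1∈{1}] r2c1's peers cover all but 1, so r2c1=1.
Step 9. [r5c6∈{3,7}] 7 has one home in box 5: r5c6 ⇒ r5c6=7.
Step 10. [r3c6∈{5}] r3c6 is down to just 5, so r3c6=5.
Step 11. [r2c6∈{3}] nothing but 3 survives at r2c6 ⇒ r2c6=3.
Step 12. [r2c8∈{6}] r2c8's peers cover all but 6, so r2c8=6.
Step 13. [r8c9∈{1}] r8c9's peers cover all but 1, so r8c9=1.
Step 14. [r8c6∈{8}] r8c6 has the single candidate 8. So r8c6=8.
Step 15. [r9c2∈{1,8}] in row 9, 1 fits only at r9c2 ⇒ r9c2=1.
Step 16. [r7c3∈{3}] r7c3's peers cover all but 3 ⇒ r7c3=3.
Step 17. [r4c2∈{7}] only 7 remains possible at r4c2, so r4c2=7.
Step 18. [r9c8∈{3,8}] 8 has one home in row 9: r9c8 ⇒ r9c8=8.
Step 19. [r7c2∈{8}] r7c2's peers cover all but 8, so r7c2=8.
Step 20. [r4c9∈{6}] r4c9's peers cover all but 6 ⇒ r4c9=6.
Step 21. [r6c5∈{3}] nothing but 3 survives at r6c5, so r6c5=3.
Step 22. [r2c2∈{5}] r2c2 has the single candidate 5 ⇒ r2c2=5.
Step 23. [r7c9∈{2}] r7c9 is down to just 2, so r7c9=2.
Step 24. [r4c1∈{4}] r4c1 has the single candidate 4. So r4c1=4.
Step 25. [r1c8∈{3}] r1c8 has the single candidate 3 ⇒ r1c8=3.
Step 26. [r3c5∈{7}] nothing but 7 survives at r3c5. So r3c5=7.
Step 27. [r5c1∈{3}] only 3 remains possible at r5c1 ⇒ r5c1=3.
Step 28. [r6c4∈{9}] only 9 remains possible at r6c4. So r6c4=9.
Step 29. [r7c1∈{9}] r7c1 is down to just 9, so r7c1=9.
Step 30. [r1c3∈{6}] nothing but 6 survives at r1c3. So r1c3=6.
Step 31. [r1c1∈{2}] r1c1's peers cover all but 2 ⇒ r1c1=2.
Step 32. [r7c5∈{5}] r7c5's peers cover all but 5, so r7c5=5.
Step 33. [r6c6∈{4}] nothing but 4 survives at r6c6 ⇒ r6c6=4.
Step 34. [r2c9∈{9}] r2c9 has the single candidate 9, so r2c9=9.
Step 35. [r1c5∈{8}] nothing but 8 survives at r1c5. So r1c5=8.
Step 36. [r3c9∈{4}] only 4 remains possible at r3c9. So r3c9=4.
Step 37. [r2c3∈{7}] r2c3 is down to just 7 ⇒ r2c3=7.
Step 38. [r9c7∈{7}] r9c7's peers cover all but 7, so r9c7=7.
Step 39. [r5c8∈{2}] r5c8's peers cover all but 2. So r5c8=2.
Step 40. [r3c4∈{6}] nothing but 6 survives at r3c4. So r3c4=6.
Step 41. [r5c3∈{1}] only 1 remains possible at r5c3. So r5c3=1.
Step 42. [r9c9∈{3}] r9c9 is down to just 3. So r9c9=3.
Step 43. [r8c8∈{5}] r8c8's peers cover all but 5 ⇒ r8c8=5.
Step 44. [r7c6∈{1}] r7c6 is down to just 1, so r7c6=1.

Answer: 2 4 6 1 8 9 5 3 7 / 1 5 7 2 4 3 8 6 9 / 8 3 9 6 7 5 2 1 4 / 4 7 8 5 1 2 3 9 6 / 3 9 1 8 6 7 4 2 5 / 6 2 5 9 3 4 1 7 8 / 9 8 3 7 5 1 6 4 2 / 7 6 4 3 2 8 9 5 1 / 5 1 2 4 9 6 7 8 3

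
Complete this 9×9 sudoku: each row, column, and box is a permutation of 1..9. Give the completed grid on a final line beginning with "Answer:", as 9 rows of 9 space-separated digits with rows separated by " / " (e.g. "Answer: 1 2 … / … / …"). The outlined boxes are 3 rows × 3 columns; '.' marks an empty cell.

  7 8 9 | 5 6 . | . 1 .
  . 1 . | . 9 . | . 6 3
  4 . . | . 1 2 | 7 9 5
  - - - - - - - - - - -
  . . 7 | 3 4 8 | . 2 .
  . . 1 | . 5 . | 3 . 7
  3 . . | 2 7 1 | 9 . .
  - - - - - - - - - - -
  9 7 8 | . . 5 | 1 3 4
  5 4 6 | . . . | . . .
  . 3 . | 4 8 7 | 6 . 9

Step 1. [r4c1∈{6}] r4c1's peers cover all but 6. So r4c1=6.
Step 2. [r2c7∈{2,4,8}] in box 3, 8 fits only at r2c7. So r2c7=8.
Step 3. [r6c2∈{5}] nothing but 5 survives at r6c2, so r6c2=5.
Step 4. [r2c1∈{2}] r2c1 is down to just 2 ⇒ r2c1=2.
Step 5. [r8c7∈{2}] r8c7's peers cover all but 2 ⇒ r8c7=2.
Step 6. [r8c9∈{8}] r8c9's peers cover all but 8 ⇒ r8c9=8.
Step 7. [r6c8∈{4,8}] in row 6, 8 fits only at r6c8, so r6c8=8.
Step 8. [r1c6∈{3,4}] r1c6 is the only open cell in row 1 admitting 3 ⇒ r1c6=3.
Step 9. [r5c6∈{6,9}] r5c6 is the only open cell in col 6 admitting 6, so r5c6=6.
Step 10. [r5c4∈{9}] r5c4's peers cover all but 9 ⇒ r5c4=9.
Step 11. [r5c1∈{8}] r5c1's peers cover all but 8 ⇒ r5c1=8.
Step 12. [r8c6∈{9}] r8c6 is down to just 9, so r8c6=9.
Step 13. [r2c3∈{5}] nothing but 5 survives at r2c3. So r2c3=5.
Step 14. [r4c9∈{1}] r4c9 has the single candidate 1, so r4c9=1.
Step 15. [r8c5∈{3}] nothing but 3 survives at r8c5 ⇒ r8c5=3.
Step 16. [r3c4∈{8}] r3c4's peers cover all but 8 ⇒ r3c4=8.
Step 17. [r9c3∈{2}] nothing but 2 survives at r9c3, so r9c3=2.
Step 18. [r7c4∈{6}] r7c4 has the single candidate 6. So r7c4=6.
Step 19. [r1c9∈{2}] only 2 remains possible at r1c9 ⇒ r1c9=2.
Step 20. [r6c3∈{4}] nothing but 4 survives at r6c3 ⇒ r6c3=4.
Step 21. [r3c2∈{6}] r3c2 has the single candidate 6 ⇒ r3c2=6.
Step 22. [r8c8∈{7}] r8c8's peers cover all but 7 ⇒ r8c8=7.
Step 23. [r9c8∈{5}] nothing but 5 survives at r9c8. So r9c8=5.
Step 24. [r9c1∈{1}] r9c1 has the single candidate 1. So r9c1=1.
Step 25. [r4c2∈{9}] r4c2 has the single candidate 9. So r4c2=9.
Step 26. [r5c2∈{2}] only 2 remains possible at r5c2. So r5c2=2.
Step 27. [r6c9∈{6}] nothing but 6 survives at r6c9, so r6c9=6.
Step 28. [r2c4∈{7}] only 7 remains possible at r2c4 ⇒ r2c4=7.
Step 29. [r8c4∈{1}] only 1 remains possible at r8c4, so r8c4=1.
Step 30. [r5c8∈{4}] nothing but 4 survives at r5c8 ⇒ r5c8=4.
Step 31. [r2c6∈{4}] r2c6 has the single candidate 4 ⇒ r2c6=4.
Step 32. [r1c7∈{4}] r1c7 is down to just 4. So r1c7=4.
Step 33. [r7c5∈{2}] r7c5's peers cover all but 2, so r7c5=2.
Step 34. [r3c3∈{3}] nothing but 3 survives at r3c3 ⇒ r3c3=3.
Step 35. [r4c7∈{5}] r4c7 is down to just 5, so r4c7=5.

Answer: 7 8 9 5 6 3 4 1 2 / 2 1 5 7 9 4 8 6 3 / 4 6 3 8 1 2 7 9 5 / 6 9 7 3 4 8 5 2 1 / 8 2 1 9 5 6 3 4 7 / 3 5 4 2 7 1 9 8 6 / 9 7 8 6 2 5 1 3 4 / 5 4 6 1 3 9 2 7 8 / 1 3 2 4 8 7 6 5 9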